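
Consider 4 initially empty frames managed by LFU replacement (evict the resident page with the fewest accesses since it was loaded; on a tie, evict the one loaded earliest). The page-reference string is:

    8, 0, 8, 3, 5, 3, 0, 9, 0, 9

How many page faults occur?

5

8 -> miss, frames {8}
0 -> miss, frames {8,0}
8 -> hit
3 -> miss, frames {8,0,3}
5 -> miss, frames {8,0,3,5}
3 -> hit
0 -> hit
9 -> miss, evict 5, frames {8,0,3,9}
0 -> hit
9 -> hit
Page faults: 5.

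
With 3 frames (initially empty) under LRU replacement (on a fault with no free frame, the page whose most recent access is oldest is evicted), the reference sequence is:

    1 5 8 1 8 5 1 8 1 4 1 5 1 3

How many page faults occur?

6

1 -> fault, frames [1]
5 -> fault, frames [1, 5]
8 -> fault, frames [1, 5, 8]
1 -> hit
8 -> hit
5 -> hit
1 -> hit
8 -> hit
1 -> hit
4 -> fault, evict 5, frames [8, 1, 4]
1 -> hit
5 -> fault, evict 8, frames [4, 1, 5]
1 -> hit
3 -> fault, evict 4, frames [5, 1, 3]
Page faults: 6.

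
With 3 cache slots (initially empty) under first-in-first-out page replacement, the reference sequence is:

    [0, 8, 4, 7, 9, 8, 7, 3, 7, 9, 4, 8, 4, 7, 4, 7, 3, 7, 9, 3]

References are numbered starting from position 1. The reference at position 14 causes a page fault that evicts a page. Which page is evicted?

pos 1: 0 -> fault, frames {0}
pos 2: 8 -> fault, frames {0,8}
pos 3: 4 -> fault, frames {0,8,4}
pos 4: 7 -> fault, evict 0, frames {8,4,7}
pos 5: 9 -> fault, evict 8, frames {4,7,9}
pos 6: 8 -> fault, evict 4, frames {7,9,8}
pos 7: 7 -> hit
pos 8: 3 -> fault, evict 7, frames {9,8,3}
pos 9: 7 -> fault, evict 9, frames {8,3,7}
pos 10: 9 -> fault, evict 8, frames {3,7,9}
pos 11: 4 -> fault, evict 3, frames {7,9,4}
pos 12: 8 -> fault, evict 7, frames {9,4,8}
pos 13: 4 -> hit
pos 14: 7 -> fault, evict 9, frames {4,8,7}
At position 14, page 9 is evicted.

9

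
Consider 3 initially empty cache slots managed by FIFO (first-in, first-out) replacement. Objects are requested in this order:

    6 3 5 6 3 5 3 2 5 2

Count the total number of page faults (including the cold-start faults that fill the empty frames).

4

6 → miss, frames (6)
3 → miss, frames (6 3)
5 → miss, frames (6 3 5)
6 → hit
3 → hit
5 → hit
3 → hit
2 → miss, evict 6, frames (3 5 2)
5 → hit
2 → hit
Page faults: 4.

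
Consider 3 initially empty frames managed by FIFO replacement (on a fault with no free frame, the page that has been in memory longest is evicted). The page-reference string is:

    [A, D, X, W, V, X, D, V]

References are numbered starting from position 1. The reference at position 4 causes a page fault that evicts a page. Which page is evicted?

pos 1: A: miss, frames (A)
pos 2: D: miss, frames (A D)
pos 3: X: miss, frames (A D X)
pos 4: W: miss, evict A, frames (D X W)
At position 4, page A is evicted.

A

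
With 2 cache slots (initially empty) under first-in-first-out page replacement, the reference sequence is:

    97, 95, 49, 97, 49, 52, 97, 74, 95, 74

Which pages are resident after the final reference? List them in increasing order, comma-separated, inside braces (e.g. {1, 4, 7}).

97: fault, frames {97}
95: fault, frames {97,95}
49: fault, evict 97, frames {95,49}
97: fault, evict 95, frames {49,97}
49: hit
52: fault, evict 49, frames {97,52}
97: hit
74: fault, evict 97, frames {52,74}
95: fault, evict 52, frames {74,95}
74: hit

{74, 95}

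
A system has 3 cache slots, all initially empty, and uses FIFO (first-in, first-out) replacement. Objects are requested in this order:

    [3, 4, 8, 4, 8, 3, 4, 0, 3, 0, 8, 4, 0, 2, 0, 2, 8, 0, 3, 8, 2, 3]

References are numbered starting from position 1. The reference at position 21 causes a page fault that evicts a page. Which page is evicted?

0

pos 1: 3 -> miss, frames {3}
pos 2: 4 -> miss, frames {3,4}
pos 3: 8 -> miss, frames {3,4,8}
pos 4: 4 -> hit
pos 5: 8 -> hit
pos 6: 3 -> hit
pos 7: 4 -> hit
pos 8: 0 -> miss, evict 3, frames {4,8,0}
pos 9: 3 -> miss, evict 4, frames {8,0,3}
pos 10: 0 -> hit
pos 11: 8 -> hit
pos 12: 4 -> miss, evict 8, frames {0,3,4}
pos 13: 0 -> hit
pos 14: 2 -> miss, evict 0, frames {3,4,2}
pos 15: 0 -> miss, evict 3, frames {4,2,0}
pos 16: 2 -> hit
pos 17: 8 -> miss, evict 4, frames {2,0,8}
pos 18: 0 -> hit
pos 19: 3 -> miss, evict 2, frames {0,8,3}
pos 20: 8 -> hit
pos 21: 2 -> miss, evict 0, frames {8,3,2}
At position 21, page 0 is evicted.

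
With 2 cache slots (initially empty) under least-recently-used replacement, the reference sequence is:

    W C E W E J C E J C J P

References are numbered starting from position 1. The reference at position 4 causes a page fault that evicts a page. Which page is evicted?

C

pos 1: W → fault, frames (W)
pos 2: C → fault, frames (W C)
pos 3: E → fault, evict W, frames (C E)
pos 4: W → fault, evict C, frames (E W)
At position 4, page C is evicted.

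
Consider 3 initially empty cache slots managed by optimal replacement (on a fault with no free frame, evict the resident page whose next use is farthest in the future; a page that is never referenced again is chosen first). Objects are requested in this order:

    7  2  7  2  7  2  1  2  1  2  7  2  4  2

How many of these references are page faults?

4

7 → miss, frames [7]
2 → miss, frames [7, 2]
7 → hit
2 → hit
7 → hit
2 → hit
1 → miss, frames [7, 2, 1]
2 → hit
1 → hit
2 → hit
7 → hit
2 → hit
4 → miss, evict 1, frames [7, 2, 4]
2 → hit
Page faults: 4.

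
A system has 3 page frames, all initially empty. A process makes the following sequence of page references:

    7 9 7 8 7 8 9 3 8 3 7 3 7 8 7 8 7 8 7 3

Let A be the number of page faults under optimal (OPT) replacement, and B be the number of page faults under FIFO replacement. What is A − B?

-1

Under OPT: F F . F . . . F . . . . . . . . . . . . → 4 faults.
Under FIFO: F F . F . . . F . . F . . . . . . . . . → 5 faults.
A − B = 4 − 5 = -1.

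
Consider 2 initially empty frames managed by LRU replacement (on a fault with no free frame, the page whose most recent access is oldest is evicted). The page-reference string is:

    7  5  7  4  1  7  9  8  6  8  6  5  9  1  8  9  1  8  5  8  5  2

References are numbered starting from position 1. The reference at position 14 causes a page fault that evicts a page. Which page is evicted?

5

pos 1: 7 -> fault, frames {7}
pos 2: 5 -> fault, frames {7,5}
pos 3: 7 -> hit
pos 4: 4 -> fault, evict 5, frames {7,4}
pos 5: 1 -> fault, evict 7, frames {4,1}
pos 6: 7 -> fault, evict 4, frames {1,7}
pos 7: 9 -> fault, evict 1, frames {7,9}
pos 8: 8 -> fault, evict 7, frames {9,8}
pos 9: 6 -> fault, evict 9, frames {8,6}
pos 10: 8 -> hit
pos 11: 6 -> hit
pos 12: 5 -> fault, evict 8, frames {6,5}
pos 13: 9 -> fault, evict 6, frames {5,9}
pos 14: 1 -> fault, evict 5, frames {9,1}
At position 14, page 5 is evicted.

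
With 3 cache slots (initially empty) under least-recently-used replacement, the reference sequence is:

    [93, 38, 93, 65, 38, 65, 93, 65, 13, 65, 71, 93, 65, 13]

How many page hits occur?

93 -> miss, frames [93]
38 -> miss, frames [93, 38]
93 -> hit
65 -> miss, frames [38, 93, 65]
38 -> hit
65 -> hit
93 -> hit
65 -> hit
13 -> miss, evict 38, frames [93, 65, 13]
65 -> hit
71 -> miss, evict 93, frames [13, 65, 71]
93 -> miss, evict 13, frames [65, 71, 93]
65 -> hit
13 -> miss, evict 71, frames [93, 65, 13]
Hits: 7.

7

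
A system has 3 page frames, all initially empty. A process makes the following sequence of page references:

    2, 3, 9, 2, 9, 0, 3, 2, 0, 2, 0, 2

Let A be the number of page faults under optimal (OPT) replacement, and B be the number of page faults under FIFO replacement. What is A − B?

Under OPT: F F F . . F . . . . . . → 4 faults.
Under FIFO: F F F . . F . F . . . . → 5 faults.
A − B = 4 − 5 = -1.

-1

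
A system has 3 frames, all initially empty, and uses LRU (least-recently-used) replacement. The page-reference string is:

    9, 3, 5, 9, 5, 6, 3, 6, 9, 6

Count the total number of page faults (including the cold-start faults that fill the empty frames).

6

9 → miss, frames (9)
3 → miss, frames (9 3)
5 → miss, frames (9 3 5)
9 → hit
5 → hit
6 → miss, evict 3, frames (9 5 6)
3 → miss, evict 9, frames (5 6 3)
6 → hit
9 → miss, evict 5, frames (3 6 9)
6 → hit
Page faults: 6.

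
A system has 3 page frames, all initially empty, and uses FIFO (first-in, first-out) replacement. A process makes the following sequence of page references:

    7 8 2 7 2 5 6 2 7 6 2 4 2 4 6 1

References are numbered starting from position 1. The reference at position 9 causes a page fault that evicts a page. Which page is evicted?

pos 1: 7: miss, frames (7)
pos 2: 8: miss, frames (7 8)
pos 3: 2: miss, frames (7 8 2)
pos 4: 7: hit
pos 5: 2: hit
pos 6: 5: miss, evict 7, frames (8 2 5)
pos 7: 6: miss, evict 8, frames (2 5 6)
pos 8: 2: hit
pos 9: 7: miss, evict 2, frames (5 6 7)
At position 9, page 2 is evicted.

2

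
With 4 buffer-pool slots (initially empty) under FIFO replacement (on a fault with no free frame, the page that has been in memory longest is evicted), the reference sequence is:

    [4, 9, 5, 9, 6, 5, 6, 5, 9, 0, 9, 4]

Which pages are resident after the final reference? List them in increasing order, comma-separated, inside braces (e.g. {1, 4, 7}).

{0, 4, 5, 6}

4 -> miss, frames [4]
9 -> miss, frames [4, 9]
5 -> miss, frames [4, 9, 5]
9 -> hit
6 -> miss, frames [4, 9, 5, 6]
5 -> hit
6 -> hit
5 -> hit
9 -> hit
0 -> miss, evict 4, frames [9, 5, 6, 0]
9 -> hit
4 -> miss, evict 9, frames [5, 6, 0, 4]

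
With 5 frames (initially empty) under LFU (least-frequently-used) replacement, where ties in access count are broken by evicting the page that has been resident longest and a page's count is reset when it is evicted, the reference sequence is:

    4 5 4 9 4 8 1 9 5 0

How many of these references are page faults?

4: miss, frames (4)
5: miss, frames (4 5)
4: hit
9: miss, frames (4 5 9)
4: hit
8: miss, frames (4 5 9 8)
1: miss, frames (4 5 9 8 1)
9: hit
5: hit
0: miss, evict 8, frames (4 5 9 1 0)
Page faults: 6.

6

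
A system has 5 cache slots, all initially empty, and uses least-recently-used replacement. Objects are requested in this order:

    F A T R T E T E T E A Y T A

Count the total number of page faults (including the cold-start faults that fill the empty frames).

6

F: miss, frames [F]
A: miss, frames [F, A]
T: miss, frames [F, A, T]
R: miss, frames [F, A, T, R]
T: hit
E: miss, frames [F, A, R, T, E]
T: hit
E: hit
T: hit
E: hit
A: hit
Y: miss, evict F, frames [R, T, E, A, Y]
T: hit
A: hit
Page faults: 6.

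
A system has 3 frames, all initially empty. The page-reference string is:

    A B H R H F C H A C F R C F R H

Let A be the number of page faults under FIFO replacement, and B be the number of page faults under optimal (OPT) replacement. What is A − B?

3

Under FIFO: F F F F . F F F F . F F F . . F → 12 faults.
Under OPT: F F F F . F F . . . F F . . . F → 9 faults.
A − B = 12 − 9 = 3.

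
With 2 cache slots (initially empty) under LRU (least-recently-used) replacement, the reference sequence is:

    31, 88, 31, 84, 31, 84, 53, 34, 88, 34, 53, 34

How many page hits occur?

31 -> miss, frames {31}
88 -> miss, frames {31,88}
31 -> hit
84 -> miss, evict 88, frames {31,84}
31 -> hit
84 -> hit
53 -> miss, evict 31, frames {84,53}
34 -> miss, evict 84, frames {53,34}
88 -> miss, evict 53, frames {34,88}
34 -> hit
53 -> miss, evict 88, frames {34,53}
34 -> hit
Hits: 5.

5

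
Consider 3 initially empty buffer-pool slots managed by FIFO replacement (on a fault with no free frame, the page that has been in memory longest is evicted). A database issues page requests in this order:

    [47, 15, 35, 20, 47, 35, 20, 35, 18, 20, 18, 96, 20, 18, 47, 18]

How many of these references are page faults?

47 -> fault, frames [47]
15 -> fault, frames [47, 15]
35 -> fault, frames [47, 15, 35]
20 -> fault, evict 47, frames [15, 35, 20]
47 -> fault, evict 15, frames [35, 20, 47]
35 -> hit
20 -> hit
35 -> hit
18 -> fault, evict 35, frames [20, 47, 18]
20 -> hit
18 -> hit
96 -> fault, evict 20, frames [47, 18, 96]
20 -> fault, evict 47, frames [18, 96, 20]
18 -> hit
47 -> fault, evict 18, frames [96, 20, 47]
18 -> fault, evict 96, frames [20, 47, 18]
Page faults: 10.

10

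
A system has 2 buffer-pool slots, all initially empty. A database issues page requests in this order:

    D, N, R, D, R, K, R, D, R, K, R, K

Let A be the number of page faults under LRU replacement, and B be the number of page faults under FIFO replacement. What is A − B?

-2

Under LRU: F F F F . F . F . F . . → 7 faults.
Under FIFO: F F F F . F F F . F F . → 9 faults.
A − B = 7 − 9 = -2.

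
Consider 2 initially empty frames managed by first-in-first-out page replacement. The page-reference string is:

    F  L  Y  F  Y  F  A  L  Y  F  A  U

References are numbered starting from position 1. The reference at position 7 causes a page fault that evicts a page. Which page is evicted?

pos 1: F → fault, frames [F]
pos 2: L → fault, frames [F, L]
pos 3: Y → fault, evict F, frames [L, Y]
pos 4: F → fault, evict L, frames [Y, F]
pos 5: Y → hit
pos 6: F → hit
pos 7: A → fault, evict Y, frames [F, A]
At position 7, page Y is evicted.

Y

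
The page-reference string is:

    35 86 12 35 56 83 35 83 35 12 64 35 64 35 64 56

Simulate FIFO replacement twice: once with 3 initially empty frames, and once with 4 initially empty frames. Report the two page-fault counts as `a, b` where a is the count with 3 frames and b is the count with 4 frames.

3 frames: F F F . F F F . . F F . . . . F → 9 faults.
4 frames: F F F . F F F . . . F . . . . . → 7 faults.
7 < 9: adding a frame reduced faults, as is typical.

9, 7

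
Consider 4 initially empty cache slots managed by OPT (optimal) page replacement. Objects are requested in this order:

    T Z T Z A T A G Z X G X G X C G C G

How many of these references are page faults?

T -> miss, frames {T}
Z -> miss, frames {T,Z}
T -> hit
Z -> hit
A -> miss, frames {T,Z,A}
T -> hit
A -> hit
G -> miss, frames {T,Z,A,G}
Z -> hit
X -> miss, evict A, frames {T,Z,G,X}
G -> hit
X -> hit
G -> hit
X -> hit
C -> miss, evict X, frames {T,Z,G,C}
G -> hit
C -> hit
G -> hit
Page faults: 6.

6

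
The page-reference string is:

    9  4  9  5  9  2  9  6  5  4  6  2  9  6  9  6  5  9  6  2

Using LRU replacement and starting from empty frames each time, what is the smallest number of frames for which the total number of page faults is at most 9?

f=1: 20 faults
f=2: 15 faults
f=3: 11 faults
f=4: 9 faults
f=5: 5 faults
Smallest f with faults ≤ 9 is 4.

4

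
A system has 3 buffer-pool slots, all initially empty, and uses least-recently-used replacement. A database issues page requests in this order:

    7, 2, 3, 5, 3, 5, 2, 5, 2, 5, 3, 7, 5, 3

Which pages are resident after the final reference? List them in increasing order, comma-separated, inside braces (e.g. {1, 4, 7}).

7: fault, frames [7]
2: fault, frames [7, 2]
3: fault, frames [7, 2, 3]
5: fault, evict 7, frames [2, 3, 5]
3: hit
5: hit
2: hit
5: hit
2: hit
5: hit
3: hit
7: fault, evict 2, frames [5, 3, 7]
5: hit
3: hit

{3, 5, 7}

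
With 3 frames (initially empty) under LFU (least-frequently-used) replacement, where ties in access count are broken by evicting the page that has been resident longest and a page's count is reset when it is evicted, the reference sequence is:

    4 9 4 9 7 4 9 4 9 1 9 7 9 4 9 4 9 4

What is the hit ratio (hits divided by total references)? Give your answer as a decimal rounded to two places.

4 → miss, frames {4}
9 → miss, frames {4,9}
4 → hit
9 → hit
7 → miss, frames {4,9,7}
4 → hit
9 → hit
4 → hit
9 → hit
1 → miss, evict 7, frames {4,9,1}
9 → hit
7 → miss, evict 1, frames {4,9,7}
9 → hit
4 → hit
9 → hit
4 → hit
9 → hit
4 → hit
Hits: 13 of 18 references → 13/18 = 0.7222.

0.72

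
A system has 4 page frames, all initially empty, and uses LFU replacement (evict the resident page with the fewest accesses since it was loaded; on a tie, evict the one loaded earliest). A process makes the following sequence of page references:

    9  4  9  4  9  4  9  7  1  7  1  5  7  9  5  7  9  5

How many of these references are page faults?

9: fault, frames {9}
4: fault, frames {9,4}
9: hit
4: hit
9: hit
4: hit
9: hit
7: fault, frames {9,4,7}
1: fault, frames {9,4,7,1}
7: hit
1: hit
5: fault, evict 7, frames {9,4,1,5}
7: fault, evict 5, frames {9,4,1,7}
9: hit
5: fault, evict 7, frames {9,4,1,5}
7: fault, evict 5, frames {9,4,1,7}
9: hit
5: fault, evict 7, frames {9,4,1,5}
Page faults: 9.

9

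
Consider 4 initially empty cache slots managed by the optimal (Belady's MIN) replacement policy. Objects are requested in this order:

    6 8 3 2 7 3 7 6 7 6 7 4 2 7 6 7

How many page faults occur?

6

6 -> fault, frames (6)
8 -> fault, frames (6 8)
3 -> fault, frames (6 8 3)
2 -> fault, frames (6 8 3 2)
7 -> fault, evict 8, frames (6 3 2 7)
3 -> hit
7 -> hit
6 -> hit
7 -> hit
6 -> hit
7 -> hit
4 -> fault, evict 3, frames (6 2 7 4)
2 -> hit
7 -> hit
6 -> hit
7 -> hit
Page faults: 6.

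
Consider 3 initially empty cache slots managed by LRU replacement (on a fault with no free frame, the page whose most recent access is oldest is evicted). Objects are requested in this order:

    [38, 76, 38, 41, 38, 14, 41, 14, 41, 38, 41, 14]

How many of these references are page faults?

38: fault, frames (38)
76: fault, frames (38 76)
38: hit
41: fault, frames (76 38 41)
38: hit
14: fault, evict 76, frames (41 38 14)
41: hit
14: hit
41: hit
38: hit
41: hit
14: hit
Page faults: 4.

4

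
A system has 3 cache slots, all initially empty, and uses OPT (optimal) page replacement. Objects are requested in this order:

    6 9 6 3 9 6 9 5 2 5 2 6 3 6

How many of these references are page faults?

6 → fault, frames (6)
9 → fault, frames (6 9)
6 → hit
3 → fault, frames (6 9 3)
9 → hit
6 → hit
9 → hit
5 → fault, evict 9, frames (6 3 5)
2 → fault, evict 3, frames (6 5 2)
5 → hit
2 → hit
6 → hit
3 → fault, evict 2, frames (6 5 3)
6 → hit
Page faults: 6.

6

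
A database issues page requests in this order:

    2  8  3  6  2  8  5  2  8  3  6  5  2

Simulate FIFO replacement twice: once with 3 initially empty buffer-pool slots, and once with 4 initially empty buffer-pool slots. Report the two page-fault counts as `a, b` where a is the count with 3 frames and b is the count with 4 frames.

3 frames: F F F F F F F . . F F . F → 10 faults.
4 frames: F F F F . . F F F F F F F → 11 faults.
11 > 10: adding a frame increased faults — Belady's anomaly.

10, 11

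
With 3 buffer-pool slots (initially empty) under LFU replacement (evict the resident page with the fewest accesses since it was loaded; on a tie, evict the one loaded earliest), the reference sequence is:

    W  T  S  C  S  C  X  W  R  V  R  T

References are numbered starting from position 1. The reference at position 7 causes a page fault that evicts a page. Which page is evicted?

T

pos 1: W → miss, frames [W]
pos 2: T → miss, frames [W, T]
pos 3: S → miss, frames [W, T, S]
pos 4: C → miss, evict W, frames [T, S, C]
pos 5: S → hit
pos 6: C → hit
pos 7: X → miss, evict T, frames [S, C, X]
At position 7, page T is evicted.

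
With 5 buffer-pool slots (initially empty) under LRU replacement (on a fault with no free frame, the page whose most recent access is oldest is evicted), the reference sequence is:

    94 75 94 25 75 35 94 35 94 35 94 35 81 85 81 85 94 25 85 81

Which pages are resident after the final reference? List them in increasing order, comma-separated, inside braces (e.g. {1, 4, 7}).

94 -> fault, frames (94)
75 -> fault, frames (94 75)
94 -> hit
25 -> fault, frames (75 94 25)
75 -> hit
35 -> fault, frames (94 25 75 35)
94 -> hit
35 -> hit
94 -> hit
35 -> hit
94 -> hit
35 -> hit
81 -> fault, frames (25 75 94 35 81)
85 -> fault, evict 25, frames (75 94 35 81 85)
81 -> hit
85 -> hit
94 -> hit
25 -> fault, evict 75, frames (35 81 85 94 25)
85 -> hit
81 -> hit

{25, 35, 81, 85, 94}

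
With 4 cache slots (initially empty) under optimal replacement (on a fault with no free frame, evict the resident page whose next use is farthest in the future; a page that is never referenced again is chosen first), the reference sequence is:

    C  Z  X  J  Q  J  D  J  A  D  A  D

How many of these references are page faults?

7

C -> miss, frames {C}
Z -> miss, frames {C,Z}
X -> miss, frames {C,Z,X}
J -> miss, frames {C,Z,X,J}
Q -> miss, evict X, frames {C,Z,J,Q}
J -> hit
D -> miss, evict Q, frames {C,Z,J,D}
J -> hit
A -> miss, evict J, frames {C,Z,D,A}
D -> hit
A -> hit
D -> hit
Page faults: 7.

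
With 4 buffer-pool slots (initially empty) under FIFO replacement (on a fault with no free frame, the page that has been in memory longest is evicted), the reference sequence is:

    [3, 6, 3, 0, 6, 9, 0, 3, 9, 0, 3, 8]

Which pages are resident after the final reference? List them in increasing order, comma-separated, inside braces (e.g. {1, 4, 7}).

{0, 6, 8, 9}

3 -> miss, frames [3]
6 -> miss, frames [3, 6]
3 -> hit
0 -> miss, frames [3, 6, 0]
6 -> hit
9 -> miss, frames [3, 6, 0, 9]
0 -> hit
3 -> hit
9 -> hit
0 -> hit
3 -> hit
8 -> miss, evict 3, frames [6, 0, 9, 8]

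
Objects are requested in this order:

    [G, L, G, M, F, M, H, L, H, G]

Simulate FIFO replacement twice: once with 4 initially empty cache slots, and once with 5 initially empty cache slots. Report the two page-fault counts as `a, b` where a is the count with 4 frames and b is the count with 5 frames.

6, 5

4 frames: F F . F F . F . . F → 6 faults.
5 frames: F F . F F . F . . . → 5 faults.
5 < 6: adding a frame reduced faults, as is typical.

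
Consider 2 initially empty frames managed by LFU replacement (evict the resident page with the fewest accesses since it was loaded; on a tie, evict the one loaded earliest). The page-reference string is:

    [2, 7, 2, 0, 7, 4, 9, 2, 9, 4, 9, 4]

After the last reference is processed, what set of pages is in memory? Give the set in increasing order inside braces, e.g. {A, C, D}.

2 -> miss, frames (2)
7 -> miss, frames (2 7)
2 -> hit
0 -> miss, evict 7, frames (2 0)
7 -> miss, evict 0, frames (2 7)
4 -> miss, evict 7, frames (2 4)
9 -> miss, evict 4, frames (2 9)
2 -> hit
9 -> hit
4 -> miss, evict 9, frames (2 4)
9 -> miss, evict 4, frames (2 9)
4 -> miss, evict 9, frames (2 4)

{2, 4}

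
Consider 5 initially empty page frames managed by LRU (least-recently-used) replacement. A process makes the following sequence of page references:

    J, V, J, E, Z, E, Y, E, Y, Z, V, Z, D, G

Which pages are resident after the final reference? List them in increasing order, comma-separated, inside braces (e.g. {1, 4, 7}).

{D, G, V, Y, Z}

J -> fault, frames (J)
V -> fault, frames (J V)
J -> hit
E -> fault, frames (V J E)
Z -> fault, frames (V J E Z)
E -> hit
Y -> fault, frames (V J Z E Y)
E -> hit
Y -> hit
Z -> hit
V -> hit
Z -> hit
D -> fault, evict J, frames (E Y V Z D)
G -> fault, evict E, frames (Y V Z D G)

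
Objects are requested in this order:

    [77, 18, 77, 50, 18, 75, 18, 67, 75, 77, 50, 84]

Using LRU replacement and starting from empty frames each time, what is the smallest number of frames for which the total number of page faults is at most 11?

f=1: 12 faults
f=2: 10 faults
f=3: 8 faults
f=4: 8 faults
f=5: 6 faults
f=6: 6 faults
Smallest f with faults ≤ 11 is 2.

2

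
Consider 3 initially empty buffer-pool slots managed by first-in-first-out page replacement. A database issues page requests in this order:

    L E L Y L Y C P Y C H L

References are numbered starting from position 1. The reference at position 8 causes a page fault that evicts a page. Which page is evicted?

pos 1: L → fault, frames {L}
pos 2: E → fault, frames {L,E}
pos 3: L → hit
pos 4: Y → fault, frames {L,E,Y}
pos 5: L → hit
pos 6: Y → hit
pos 7: C → fault, evict L, frames {E,Y,C}
pos 8: P → fault, evict E, frames {Y,C,P}
At position 8, page E is evicted.

E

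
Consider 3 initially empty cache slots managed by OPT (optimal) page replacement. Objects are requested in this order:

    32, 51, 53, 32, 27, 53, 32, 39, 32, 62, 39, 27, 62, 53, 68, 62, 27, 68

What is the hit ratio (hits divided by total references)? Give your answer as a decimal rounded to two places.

32 → miss, frames (32)
51 → miss, frames (32 51)
53 → miss, frames (32 51 53)
32 → hit
27 → miss, evict 51, frames (32 53 27)
53 → hit
32 → hit
39 → miss, evict 53, frames (32 27 39)
32 → hit
62 → miss, evict 32, frames (27 39 62)
39 → hit
27 → hit
62 → hit
53 → miss, evict 39, frames (27 62 53)
68 → miss, evict 53, frames (27 62 68)
62 → hit
27 → hit
68 → hit
Hits: 10 of 18 references → 10/18 = 0.5556.

0.56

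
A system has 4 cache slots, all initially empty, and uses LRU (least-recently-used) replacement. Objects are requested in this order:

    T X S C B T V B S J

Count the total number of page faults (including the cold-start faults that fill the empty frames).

9

T → fault, frames (T)
X → fault, frames (T X)
S → fault, frames (T X S)
C → fault, frames (T X S C)
B → fault, evict T, frames (X S C B)
T → fault, evict X, frames (S C B T)
V → fault, evict S, frames (C B T V)
B → hit
S → fault, evict C, frames (T V B S)
J → fault, evict T, frames (V B S J)
Page faults: 9.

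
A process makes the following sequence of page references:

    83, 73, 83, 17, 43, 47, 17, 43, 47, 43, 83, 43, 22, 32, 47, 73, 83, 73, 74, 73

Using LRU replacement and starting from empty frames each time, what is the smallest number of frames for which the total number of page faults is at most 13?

f=1: 20 faults
f=2: 15 faults
f=3: 12 faults
f=4: 11 faults
f=5: 10 faults
f=6: 9 faults
f=7: 8 faults
f=8: 8 faults
Smallest f with faults ≤ 13 is 3.

3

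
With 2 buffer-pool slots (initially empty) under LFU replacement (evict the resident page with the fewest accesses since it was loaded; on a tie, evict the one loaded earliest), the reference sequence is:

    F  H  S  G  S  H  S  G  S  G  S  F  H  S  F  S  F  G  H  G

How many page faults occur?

F: fault, frames {F}
H: fault, frames {F,H}
S: fault, evict F, frames {H,S}
G: fault, evict H, frames {S,G}
S: hit
H: fault, evict G, frames {S,H}
S: hit
G: fault, evict H, frames {S,G}
S: hit
G: hit
S: hit
F: fault, evict G, frames {S,F}
H: fault, evict F, frames {S,H}
S: hit
F: fault, evict H, frames {S,F}
S: hit
F: hit
G: fault, evict F, frames {S,G}
H: fault, evict G, frames {S,H}
G: fault, evict H, frames {S,G}
Page faults: 12.

12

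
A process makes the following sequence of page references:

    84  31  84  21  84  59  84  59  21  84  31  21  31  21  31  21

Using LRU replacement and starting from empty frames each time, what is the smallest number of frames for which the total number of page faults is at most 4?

f=1: 16 faults
f=2: 8 faults
f=3: 5 faults
f=4: 4 faults
Smallest f with faults ≤ 4 is 4.

4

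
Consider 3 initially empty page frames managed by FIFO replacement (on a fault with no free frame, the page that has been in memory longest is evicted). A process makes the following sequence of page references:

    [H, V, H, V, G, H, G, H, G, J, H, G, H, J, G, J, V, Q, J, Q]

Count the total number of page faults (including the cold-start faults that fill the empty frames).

8

H -> fault, frames {H}
V -> fault, frames {H,V}
H -> hit
V -> hit
G -> fault, frames {H,V,G}
H -> hit
G -> hit
H -> hit
G -> hit
J -> fault, evict H, frames {V,G,J}
H -> fault, evict V, frames {G,J,H}
G -> hit
H -> hit
J -> hit
G -> hit
J -> hit
V -> fault, evict G, frames {J,H,V}
Q -> fault, evict J, frames {H,V,Q}
J -> fault, evict H, frames {V,Q,J}
Q -> hit
Page faults: 8.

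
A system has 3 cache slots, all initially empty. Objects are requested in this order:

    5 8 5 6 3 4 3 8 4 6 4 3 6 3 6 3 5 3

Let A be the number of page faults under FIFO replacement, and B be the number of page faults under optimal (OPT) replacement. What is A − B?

2

Under FIFO: F F . F F F . F . F . F . . . . F . → 9 faults.
Under OPT: F F . F F F . . . F . . . . . . F . → 7 faults.
A − B = 9 − 7 = 2.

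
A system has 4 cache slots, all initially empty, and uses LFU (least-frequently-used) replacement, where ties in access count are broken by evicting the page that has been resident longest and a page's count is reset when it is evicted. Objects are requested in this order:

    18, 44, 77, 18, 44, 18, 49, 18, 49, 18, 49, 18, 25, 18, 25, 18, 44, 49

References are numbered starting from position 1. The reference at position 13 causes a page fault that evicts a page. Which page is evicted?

77

pos 1: 18 -> miss, frames [18]
pos 2: 44 -> miss, frames [18, 44]
pos 3: 77 -> miss, frames [18, 44, 77]
pos 4: 18 -> hit
pos 5: 44 -> hit
pos 6: 18 -> hit
pos 7: 49 -> miss, frames [18, 44, 77, 49]
pos 8: 18 -> hit
pos 9: 49 -> hit
pos 10: 18 -> hit
pos 11: 49 -> hit
pos 12: 18 -> hit
pos 13: 25 -> miss, evict 77, frames [18, 44, 49, 25]
At position 13, page 77 is evicted.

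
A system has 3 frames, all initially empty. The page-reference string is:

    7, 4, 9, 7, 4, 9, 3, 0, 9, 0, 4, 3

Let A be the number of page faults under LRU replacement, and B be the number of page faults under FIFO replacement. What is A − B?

Under LRU: F F F . . . F F . . F F → 7 faults.
Under FIFO: F F F . . . F F . . F . → 6 faults.
A − B = 7 − 6 = 1.

1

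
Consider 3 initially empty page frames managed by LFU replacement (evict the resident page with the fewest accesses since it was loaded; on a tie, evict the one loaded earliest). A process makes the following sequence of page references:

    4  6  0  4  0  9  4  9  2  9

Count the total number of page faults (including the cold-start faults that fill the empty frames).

5

4 -> miss, frames (4)
6 -> miss, frames (4 6)
0 -> miss, frames (4 6 0)
4 -> hit
0 -> hit
9 -> miss, evict 6, frames (4 0 9)
4 -> hit
9 -> hit
2 -> miss, evict 0, frames (4 9 2)
9 -> hit
Page faults: 5.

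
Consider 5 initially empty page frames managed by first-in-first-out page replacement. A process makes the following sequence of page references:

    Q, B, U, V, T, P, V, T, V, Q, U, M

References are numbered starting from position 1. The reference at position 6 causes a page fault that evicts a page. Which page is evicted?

Q

pos 1: Q: miss, frames {Q}
pos 2: B: miss, frames {Q,B}
pos 3: U: miss, frames {Q,B,U}
pos 4: V: miss, frames {Q,B,U,V}
pos 5: T: miss, frames {Q,B,U,V,T}
pos 6: P: miss, evict Q, frames {B,U,V,T,P}
At position 6, page Q is evicted.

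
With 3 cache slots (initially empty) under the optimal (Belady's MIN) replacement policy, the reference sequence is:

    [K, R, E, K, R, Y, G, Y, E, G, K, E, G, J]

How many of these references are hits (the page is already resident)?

K -> fault, frames (K)
R -> fault, frames (K R)
E -> fault, frames (K R E)
K -> hit
R -> hit
Y -> fault, evict R, frames (K E Y)
G -> fault, evict K, frames (E Y G)
Y -> hit
E -> hit
G -> hit
K -> fault, evict Y, frames (E G K)
E -> hit
G -> hit
J -> fault, evict K, frames (E G J)
Hits: 7.

7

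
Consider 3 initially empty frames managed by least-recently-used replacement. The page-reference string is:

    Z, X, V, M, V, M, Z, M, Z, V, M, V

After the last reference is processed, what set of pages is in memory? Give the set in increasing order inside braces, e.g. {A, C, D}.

Z: fault, frames (Z)
X: fault, frames (Z X)
V: fault, frames (Z X V)
M: fault, evict Z, frames (X V M)
V: hit
M: hit
Z: fault, evict X, frames (V M Z)
M: hit
Z: hit
V: hit
M: hit
V: hit

{M, V, Z}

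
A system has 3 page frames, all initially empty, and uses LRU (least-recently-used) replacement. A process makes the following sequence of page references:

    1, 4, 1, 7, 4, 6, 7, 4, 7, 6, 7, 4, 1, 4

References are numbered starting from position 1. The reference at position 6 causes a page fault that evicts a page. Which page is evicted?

pos 1: 1 → miss, frames [1]
pos 2: 4 → miss, frames [1, 4]
pos 3: 1 → hit
pos 4: 7 → miss, frames [4, 1, 7]
pos 5: 4 → hit
pos 6: 6 → miss, evict 1, frames [7, 4, 6]
At position 6, page 1 is evicted.

1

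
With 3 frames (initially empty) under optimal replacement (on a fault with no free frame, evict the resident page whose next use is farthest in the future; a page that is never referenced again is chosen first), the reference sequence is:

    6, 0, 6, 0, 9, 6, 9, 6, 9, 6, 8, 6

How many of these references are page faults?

4

6 → fault, frames (6)
0 → fault, frames (6 0)
6 → hit
0 → hit
9 → fault, frames (6 0 9)
6 → hit
9 → hit
6 → hit
9 → hit
6 → hit
8 → fault, evict 9, frames (6 0 8)
6 → hit
Page faults: 4.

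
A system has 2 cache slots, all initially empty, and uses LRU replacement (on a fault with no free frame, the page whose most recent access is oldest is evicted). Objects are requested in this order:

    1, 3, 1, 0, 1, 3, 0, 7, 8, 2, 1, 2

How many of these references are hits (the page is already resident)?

3

1: miss, frames {1}
3: miss, frames {1,3}
1: hit
0: miss, evict 3, frames {1,0}
1: hit
3: miss, evict 0, frames {1,3}
0: miss, evict 1, frames {3,0}
7: miss, evict 3, frames {0,7}
8: miss, evict 0, frames {7,8}
2: miss, evict 7, frames {8,2}
1: miss, evict 8, frames {2,1}
2: hit
Hits: 3.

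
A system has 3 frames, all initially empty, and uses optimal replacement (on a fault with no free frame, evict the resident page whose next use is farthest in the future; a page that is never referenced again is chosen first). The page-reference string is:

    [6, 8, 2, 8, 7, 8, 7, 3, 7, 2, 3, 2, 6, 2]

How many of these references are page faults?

6

6: fault, frames {6}
8: fault, frames {6,8}
2: fault, frames {6,8,2}
8: hit
7: fault, evict 6, frames {8,2,7}
8: hit
7: hit
3: fault, evict 8, frames {2,7,3}
7: hit
2: hit
3: hit
2: hit
6: fault, evict 3, frames {2,7,6}
2: hit
Page faults: 6.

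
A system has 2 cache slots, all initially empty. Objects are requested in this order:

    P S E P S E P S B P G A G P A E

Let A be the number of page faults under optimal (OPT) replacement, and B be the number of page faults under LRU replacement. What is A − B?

Under OPT: F F F . F . F . F . F F . F . F → 10 faults.
Under LRU: F F F F F F F F F F F F . F F F → 15 faults.
A − B = 10 − 15 = -5.

-5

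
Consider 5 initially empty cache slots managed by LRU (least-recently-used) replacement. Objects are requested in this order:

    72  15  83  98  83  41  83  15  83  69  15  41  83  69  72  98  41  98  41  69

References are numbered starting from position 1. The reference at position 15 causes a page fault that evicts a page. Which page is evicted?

98

pos 1: 72 -> miss, frames {72}
pos 2: 15 -> miss, frames {72,15}
pos 3: 83 -> miss, frames {72,15,83}
pos 4: 98 -> miss, frames {72,15,83,98}
pos 5: 83 -> hit
pos 6: 41 -> miss, frames {72,15,98,83,41}
pos 7: 83 -> hit
pos 8: 15 -> hit
pos 9: 83 -> hit
pos 10: 69 -> miss, evict 72, frames {98,41,15,83,69}
pos 11: 15 -> hit
pos 12: 41 -> hit
pos 13: 83 -> hit
pos 14: 69 -> hit
pos 15: 72 -> miss, evict 98, frames {15,41,83,69,72}
At position 15, page 98 is evicted.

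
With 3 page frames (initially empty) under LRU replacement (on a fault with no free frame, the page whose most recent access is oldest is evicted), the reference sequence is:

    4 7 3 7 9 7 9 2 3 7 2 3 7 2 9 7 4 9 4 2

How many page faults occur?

4 → miss, frames (4)
7 → miss, frames (4 7)
3 → miss, frames (4 7 3)
7 → hit
9 → miss, evict 4, frames (3 7 9)
7 → hit
9 → hit
2 → miss, evict 3, frames (7 9 2)
3 → miss, evict 7, frames (9 2 3)
7 → miss, evict 9, frames (2 3 7)
2 → hit
3 → hit
7 → hit
2 → hit
9 → miss, evict 3, frames (7 2 9)
7 → hit
4 → miss, evict 2, frames (9 7 4)
9 → hit
4 → hit
2 → miss, evict 7, frames (9 4 2)
Page faults: 10.

10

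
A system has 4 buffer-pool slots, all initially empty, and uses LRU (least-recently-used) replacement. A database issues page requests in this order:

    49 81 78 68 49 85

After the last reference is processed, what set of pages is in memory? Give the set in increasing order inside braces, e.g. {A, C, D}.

{49, 68, 78, 85}

49 → miss, frames {49}
81 → miss, frames {49,81}
78 → miss, frames {49,81,78}
68 → miss, frames {49,81,78,68}
49 → hit
85 → miss, evict 81, frames {78,68,49,85}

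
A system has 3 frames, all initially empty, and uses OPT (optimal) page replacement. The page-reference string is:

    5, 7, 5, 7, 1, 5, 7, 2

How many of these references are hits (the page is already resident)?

4

5: fault, frames (5)
7: fault, frames (5 7)
5: hit
7: hit
1: fault, frames (5 7 1)
5: hit
7: hit
2: fault, evict 1, frames (5 7 2)
Hits: 4.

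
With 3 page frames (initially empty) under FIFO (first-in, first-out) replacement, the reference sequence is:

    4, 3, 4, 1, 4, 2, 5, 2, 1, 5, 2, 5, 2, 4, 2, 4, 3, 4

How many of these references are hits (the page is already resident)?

11

4 → miss, frames [4]
3 → miss, frames [4, 3]
4 → hit
1 → miss, frames [4, 3, 1]
4 → hit
2 → miss, evict 4, frames [3, 1, 2]
5 → miss, evict 3, frames [1, 2, 5]
2 → hit
1 → hit
5 → hit
2 → hit
5 → hit
2 → hit
4 → miss, evict 1, frames [2, 5, 4]
2 → hit
4 → hit
3 → miss, evict 2, frames [5, 4, 3]
4 → hit
Hits: 11.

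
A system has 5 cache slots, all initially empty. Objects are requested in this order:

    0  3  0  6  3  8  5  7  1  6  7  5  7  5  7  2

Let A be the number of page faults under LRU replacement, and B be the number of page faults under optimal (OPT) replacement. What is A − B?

Under LRU: F F . F . F F F F F . . . . . F → 9 faults.
Under OPT: F F . F . F F F F . . . . . . F → 8 faults.
A − B = 9 − 8 = 1.

1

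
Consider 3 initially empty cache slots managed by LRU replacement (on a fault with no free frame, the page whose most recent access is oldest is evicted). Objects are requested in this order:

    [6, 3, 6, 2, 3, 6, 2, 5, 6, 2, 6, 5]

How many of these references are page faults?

6 → miss, frames {6}
3 → miss, frames {6,3}
6 → hit
2 → miss, frames {3,6,2}
3 → hit
6 → hit
2 → hit
5 → miss, evict 3, frames {6,2,5}
6 → hit
2 → hit
6 → hit
5 → hit
Page faults: 4.

4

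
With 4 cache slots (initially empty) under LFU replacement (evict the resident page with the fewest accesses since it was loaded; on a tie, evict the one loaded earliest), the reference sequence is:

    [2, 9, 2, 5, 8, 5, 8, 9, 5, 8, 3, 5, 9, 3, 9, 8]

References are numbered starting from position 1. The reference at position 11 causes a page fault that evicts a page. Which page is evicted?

2

pos 1: 2 → miss, frames (2)
pos 2: 9 → miss, frames (2 9)
pos 3: 2 → hit
pos 4: 5 → miss, frames (2 9 5)
pos 5: 8 → miss, frames (2 9 5 8)
pos 6: 5 → hit
pos 7: 8 → hit
pos 8: 9 → hit
pos 9: 5 → hit
pos 10: 8 → hit
pos 11: 3 → miss, evict 2, frames (9 5 8 3)
At position 11, page 2 is evicted.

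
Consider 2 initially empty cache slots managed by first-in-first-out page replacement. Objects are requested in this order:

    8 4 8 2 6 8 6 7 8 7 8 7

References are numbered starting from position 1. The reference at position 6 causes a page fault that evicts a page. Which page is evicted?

pos 1: 8 -> fault, frames {8}
pos 2: 4 -> fault, frames {8,4}
pos 3: 8 -> hit
pos 4: 2 -> fault, evict 8, frames {4,2}
pos 5: 6 -> fault, evict 4, frames {2,6}
pos 6: 8 -> fault, evict 2, frames {6,8}
At position 6, page 2 is evicted.

2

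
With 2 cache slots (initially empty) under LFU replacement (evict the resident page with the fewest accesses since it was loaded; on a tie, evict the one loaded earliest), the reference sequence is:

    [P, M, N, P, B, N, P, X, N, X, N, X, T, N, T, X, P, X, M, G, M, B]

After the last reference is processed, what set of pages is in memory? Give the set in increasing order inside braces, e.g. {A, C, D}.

P: fault, frames {P}
M: fault, frames {P,M}
N: fault, evict P, frames {M,N}
P: fault, evict M, frames {N,P}
B: fault, evict N, frames {P,B}
N: fault, evict P, frames {B,N}
P: fault, evict B, frames {N,P}
X: fault, evict N, frames {P,X}
N: fault, evict P, frames {X,N}
X: hit
N: hit
X: hit
T: fault, evict N, frames {X,T}
N: fault, evict T, frames {X,N}
T: fault, evict N, frames {X,T}
X: hit
P: fault, evict T, frames {X,P}
X: hit
M: fault, evict P, frames {X,M}
G: fault, evict M, frames {X,G}
M: fault, evict G, frames {X,M}
B: fault, evict M, frames {X,B}

{B, X}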